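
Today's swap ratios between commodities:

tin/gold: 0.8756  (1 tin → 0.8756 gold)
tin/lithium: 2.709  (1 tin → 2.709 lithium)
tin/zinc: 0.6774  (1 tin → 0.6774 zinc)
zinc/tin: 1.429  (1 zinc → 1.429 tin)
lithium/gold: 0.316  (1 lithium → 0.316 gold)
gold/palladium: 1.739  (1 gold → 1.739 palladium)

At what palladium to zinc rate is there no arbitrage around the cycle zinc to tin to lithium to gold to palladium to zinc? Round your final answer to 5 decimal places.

Known legs of the cycle: 1.429 × 2.709 × 0.316 × 1.739 = 2.127295877364
For no arbitrage the full-cycle product must be 1, so the missing rate is 1 / 2.127295877364 ≈ 0.4700804.

0.47008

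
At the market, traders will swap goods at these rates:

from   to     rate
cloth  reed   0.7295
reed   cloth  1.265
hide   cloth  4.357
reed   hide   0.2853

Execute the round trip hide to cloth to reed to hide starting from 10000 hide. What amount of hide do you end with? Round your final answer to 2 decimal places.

10000 hide × 4.357 = 43570 cloth
43570 cloth × 0.7295 = 31784.315 reed
31784.315 reed × 0.2853 = 9068.0650695 hide

9068.07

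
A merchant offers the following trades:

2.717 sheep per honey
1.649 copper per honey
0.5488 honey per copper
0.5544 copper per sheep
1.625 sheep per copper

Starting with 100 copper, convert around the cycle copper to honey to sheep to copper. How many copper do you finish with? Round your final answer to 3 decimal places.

82.666

100 copper × 0.5488 = 54.88 honey
54.88 honey × 2.717 = 149.10896 sheep
149.10896 sheep × 0.5544 = 82.666007424 copper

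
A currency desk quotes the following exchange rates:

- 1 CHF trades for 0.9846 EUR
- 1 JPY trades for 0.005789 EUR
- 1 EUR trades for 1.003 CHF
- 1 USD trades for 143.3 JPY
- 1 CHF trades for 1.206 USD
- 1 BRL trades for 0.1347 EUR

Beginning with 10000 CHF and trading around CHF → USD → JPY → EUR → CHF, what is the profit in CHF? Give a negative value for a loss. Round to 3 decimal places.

10000 CHF × 1.206 = 12060 USD
12060 USD × 143.3 = 1728198 JPY
1728198 JPY × 0.005789 = 10004.538222 EUR
10004.538222 EUR × 1.003 = 10034.551836666 CHF
Net change: 10034.551836666 − 10000 = 34.551836666 CHF

34.552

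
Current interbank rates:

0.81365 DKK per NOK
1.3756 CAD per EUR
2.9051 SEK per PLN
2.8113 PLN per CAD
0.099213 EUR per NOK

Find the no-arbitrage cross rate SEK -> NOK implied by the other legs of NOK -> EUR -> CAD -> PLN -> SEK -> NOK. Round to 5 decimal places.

0.89716

Known legs of the cycle: 0.099213 × 1.3756 × 2.8113 × 2.9051 = 1.114625637730463364
For no arbitrage the full-cycle product must be 1, so the missing rate is 1 / 1.114625637730463364 ≈ 0.8971622.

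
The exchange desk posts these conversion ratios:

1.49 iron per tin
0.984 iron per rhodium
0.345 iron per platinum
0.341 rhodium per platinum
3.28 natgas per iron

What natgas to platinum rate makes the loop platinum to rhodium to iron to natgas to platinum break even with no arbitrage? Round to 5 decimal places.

Known legs of the cycle: 0.341 × 0.984 × 3.28 = 1.10058432
For no arbitrage the full-cycle product must be 1, so the missing rate is 1 / 1.10058432 ≈ 0.9086083.

0.90861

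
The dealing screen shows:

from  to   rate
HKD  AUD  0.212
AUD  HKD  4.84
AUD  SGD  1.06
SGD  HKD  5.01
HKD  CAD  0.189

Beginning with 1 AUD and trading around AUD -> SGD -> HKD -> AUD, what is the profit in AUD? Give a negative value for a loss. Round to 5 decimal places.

0.12585

1 AUD × 1.06 = 1.06 SGD
1.06 SGD × 5.01 = 5.3106 HKD
5.3106 HKD × 0.212 = 1.1258472 AUD
Net change: 1.1258472 − 1 = 0.1258472 AUD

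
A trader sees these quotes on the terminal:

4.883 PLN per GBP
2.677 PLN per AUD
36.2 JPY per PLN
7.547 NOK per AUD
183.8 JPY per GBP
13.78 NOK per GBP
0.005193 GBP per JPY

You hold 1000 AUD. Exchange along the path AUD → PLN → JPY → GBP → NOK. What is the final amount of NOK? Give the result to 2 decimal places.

6934.65

1000 AUD × 2.677 = 2677 PLN
2677 PLN × 36.2 = 96907.4 JPY
96907.4 JPY × 0.005193 = 503.2401282 GBP
503.2401282 GBP × 13.78 = 6934.648966596 NOK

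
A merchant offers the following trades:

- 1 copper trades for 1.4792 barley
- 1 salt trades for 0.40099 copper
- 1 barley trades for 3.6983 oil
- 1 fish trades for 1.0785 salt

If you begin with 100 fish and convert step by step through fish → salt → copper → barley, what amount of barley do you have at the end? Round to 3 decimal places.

100 fish × 1.0785 = 107.85 salt
107.85 salt × 0.40099 = 43.2467715 copper
43.2467715 copper × 1.4792 = 63.9706244028 barley

63.971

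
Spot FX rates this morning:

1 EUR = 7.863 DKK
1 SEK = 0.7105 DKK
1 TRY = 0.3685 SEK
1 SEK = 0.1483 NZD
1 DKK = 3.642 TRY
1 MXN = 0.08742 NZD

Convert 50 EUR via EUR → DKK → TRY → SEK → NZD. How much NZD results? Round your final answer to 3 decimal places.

78.249

50 EUR × 7.863 = 393.15 DKK
393.15 DKK × 3.642 = 1431.8523 TRY
1431.8523 TRY × 0.3685 = 527.63757255 SEK
527.63757255 SEK × 0.1483 = 78.248652009165 NZD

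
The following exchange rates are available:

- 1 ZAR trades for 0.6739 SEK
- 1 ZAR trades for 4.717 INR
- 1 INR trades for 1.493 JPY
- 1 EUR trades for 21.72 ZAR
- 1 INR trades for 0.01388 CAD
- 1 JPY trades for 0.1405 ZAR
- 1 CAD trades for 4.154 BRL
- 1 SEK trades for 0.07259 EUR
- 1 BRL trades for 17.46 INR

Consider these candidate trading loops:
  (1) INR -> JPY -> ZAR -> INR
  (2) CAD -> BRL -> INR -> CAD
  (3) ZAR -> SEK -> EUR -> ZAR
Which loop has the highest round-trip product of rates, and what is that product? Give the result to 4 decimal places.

(1) 1.493 × 0.1405 × 4.717 = 0.98947
(2) 4.154 × 17.46 × 0.01388 = 1.00670
(3) 0.6739 × 0.07259 × 21.72 = 1.06251
Highest is cycle (3) at 1.0625 (>1, arbitrage).

1.0625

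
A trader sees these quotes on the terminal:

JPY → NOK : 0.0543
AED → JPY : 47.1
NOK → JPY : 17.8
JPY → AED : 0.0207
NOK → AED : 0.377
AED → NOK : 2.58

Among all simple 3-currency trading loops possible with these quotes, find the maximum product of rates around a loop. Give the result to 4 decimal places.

0.9642

JPY→NOK→AED→JPY: 0.0543 × 0.377 × 47.1 = 0.96419
JPY→AED→NOK→JPY: 0.0207 × 2.58 × 17.8 = 0.95063
Maximum is JPY→NOK→AED→JPY at 0.9642; no arbitrage — every cycle loses value.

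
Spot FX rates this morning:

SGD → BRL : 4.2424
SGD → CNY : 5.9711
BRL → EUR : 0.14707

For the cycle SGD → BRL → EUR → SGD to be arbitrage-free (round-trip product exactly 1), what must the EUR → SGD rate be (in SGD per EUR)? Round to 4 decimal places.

1.6027

Known legs of the cycle: 4.2424 × 0.14707 = 0.623929768
For no arbitrage the full-cycle product must be 1, so the missing rate is 1 / 0.623929768 ≈ 1.602744.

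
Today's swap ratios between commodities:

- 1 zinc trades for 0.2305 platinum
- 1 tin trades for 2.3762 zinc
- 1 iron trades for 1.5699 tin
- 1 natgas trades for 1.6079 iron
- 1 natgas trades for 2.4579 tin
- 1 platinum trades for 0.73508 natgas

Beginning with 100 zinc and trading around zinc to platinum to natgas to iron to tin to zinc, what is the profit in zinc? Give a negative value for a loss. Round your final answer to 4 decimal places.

100 zinc × 0.2305 = 23.05 platinum
23.05 platinum × 0.73508 = 16.943594 natgas
16.943594 natgas × 1.6079 = 27.2436047926 iron
27.2436047926 iron × 1.5699 = 42.76973516390274 tin
42.76973516390274 tin × 2.3762 = 101.629444696465690788 zinc
Net change: 101.629444696465690788 − 100 = 1.629444696465690788 zinc

1.6294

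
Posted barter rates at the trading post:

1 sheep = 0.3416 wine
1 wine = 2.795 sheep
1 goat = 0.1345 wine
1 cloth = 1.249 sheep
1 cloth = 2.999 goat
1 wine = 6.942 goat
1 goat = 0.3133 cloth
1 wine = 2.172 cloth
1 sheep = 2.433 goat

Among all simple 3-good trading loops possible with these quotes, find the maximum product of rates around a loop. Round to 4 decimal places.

goat→cloth→sheep→goat: 0.3133 × 1.249 × 2.433 = 0.95206
cloth→sheep→wine→cloth: 1.249 × 0.3416 × 2.172 = 0.92670
goat→wine→sheep→goat: 0.1345 × 2.795 × 2.433 = 0.91463
goat→wine→cloth→goat: 0.1345 × 2.172 × 2.999 = 0.87611
Maximum is goat→cloth→sheep→goat at 0.9521; no arbitrage — every cycle loses value.

0.9521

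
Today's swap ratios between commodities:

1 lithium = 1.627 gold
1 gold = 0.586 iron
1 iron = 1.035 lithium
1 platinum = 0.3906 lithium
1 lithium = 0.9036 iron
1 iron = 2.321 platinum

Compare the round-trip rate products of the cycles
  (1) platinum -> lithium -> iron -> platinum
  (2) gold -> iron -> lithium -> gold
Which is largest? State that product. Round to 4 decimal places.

0.9868

(1) 0.3906 × 0.9036 × 2.321 = 0.81919
(2) 0.586 × 1.035 × 1.627 = 0.98679
Highest is cycle (2) at 0.9868 (≤1, no arbitrage).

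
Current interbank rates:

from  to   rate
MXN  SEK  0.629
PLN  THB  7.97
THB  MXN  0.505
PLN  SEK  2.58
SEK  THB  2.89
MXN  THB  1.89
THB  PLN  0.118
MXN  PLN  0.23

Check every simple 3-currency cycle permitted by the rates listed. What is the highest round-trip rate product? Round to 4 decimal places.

MXN→PLN→THB→MXN: 0.23 × 7.97 × 0.505 = 0.92572
SEK→THB→MXN→SEK: 2.89 × 0.505 × 0.629 = 0.91799
SEK→THB→PLN→SEK: 2.89 × 0.118 × 2.58 = 0.87983
Maximum is MXN→PLN→THB→MXN at 0.9257; no arbitrage — every cycle loses value.

0.9257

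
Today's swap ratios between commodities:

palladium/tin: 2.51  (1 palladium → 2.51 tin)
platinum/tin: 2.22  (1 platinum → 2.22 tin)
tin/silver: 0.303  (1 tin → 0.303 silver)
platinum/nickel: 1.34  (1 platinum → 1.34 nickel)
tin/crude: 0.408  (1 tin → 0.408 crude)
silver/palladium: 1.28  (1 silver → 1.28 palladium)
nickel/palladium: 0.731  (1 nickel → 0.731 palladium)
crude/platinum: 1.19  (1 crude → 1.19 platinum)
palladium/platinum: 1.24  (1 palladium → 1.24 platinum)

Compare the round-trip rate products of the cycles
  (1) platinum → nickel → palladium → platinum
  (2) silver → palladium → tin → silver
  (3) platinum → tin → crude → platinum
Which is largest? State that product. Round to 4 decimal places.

(1) 1.34 × 0.731 × 1.24 = 1.21463
(2) 1.28 × 2.51 × 0.303 = 0.97348
(3) 2.22 × 0.408 × 1.19 = 1.07785
Highest is cycle (1) at 1.2146 (>1, arbitrage).

1.2146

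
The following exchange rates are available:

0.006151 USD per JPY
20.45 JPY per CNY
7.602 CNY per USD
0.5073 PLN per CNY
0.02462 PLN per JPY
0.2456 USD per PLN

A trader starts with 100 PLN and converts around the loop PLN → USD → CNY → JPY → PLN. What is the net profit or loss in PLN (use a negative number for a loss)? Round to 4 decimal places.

-5.9979

100 PLN × 0.2456 = 24.56 USD
24.56 USD × 7.602 = 186.70512 CNY
186.70512 CNY × 20.45 = 3818.119704 JPY
3818.119704 JPY × 0.02462 = 94.00210711248 PLN
Net change: 94.00210711248 − 100 = -5.99789288752 PLN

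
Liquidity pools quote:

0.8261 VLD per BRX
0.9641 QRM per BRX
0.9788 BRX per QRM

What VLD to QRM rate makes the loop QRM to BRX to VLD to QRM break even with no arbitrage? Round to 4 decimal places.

Known legs of the cycle: 0.9788 × 0.8261 = 0.80858668
For no arbitrage the full-cycle product must be 1, so the missing rate is 1 / 0.80858668 ≈ 1.236726.

1.2367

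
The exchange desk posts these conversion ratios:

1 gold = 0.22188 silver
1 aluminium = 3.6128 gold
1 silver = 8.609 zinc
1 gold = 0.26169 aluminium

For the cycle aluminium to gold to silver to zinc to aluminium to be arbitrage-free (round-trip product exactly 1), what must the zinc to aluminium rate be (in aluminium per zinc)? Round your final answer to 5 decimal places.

Known legs of the cycle: 3.6128 × 0.22188 × 8.609 = 6.901043822976
For no arbitrage the full-cycle product must be 1, so the missing rate is 1 / 6.901043822976 ≈ 0.1449056.

0.14491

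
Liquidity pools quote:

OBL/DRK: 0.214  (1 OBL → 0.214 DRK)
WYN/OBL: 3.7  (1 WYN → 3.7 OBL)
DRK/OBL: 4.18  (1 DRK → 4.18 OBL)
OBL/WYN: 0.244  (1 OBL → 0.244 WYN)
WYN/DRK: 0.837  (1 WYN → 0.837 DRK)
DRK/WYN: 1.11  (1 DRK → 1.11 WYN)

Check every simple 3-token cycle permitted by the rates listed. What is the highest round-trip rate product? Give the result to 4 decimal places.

0.8789

DRK→WYN→OBL→DRK: 1.11 × 3.7 × 0.214 = 0.87890
DRK→OBL→WYN→DRK: 4.18 × 0.244 × 0.837 = 0.85367
Maximum is DRK→WYN→OBL→DRK at 0.8789; no arbitrage — every cycle loses value.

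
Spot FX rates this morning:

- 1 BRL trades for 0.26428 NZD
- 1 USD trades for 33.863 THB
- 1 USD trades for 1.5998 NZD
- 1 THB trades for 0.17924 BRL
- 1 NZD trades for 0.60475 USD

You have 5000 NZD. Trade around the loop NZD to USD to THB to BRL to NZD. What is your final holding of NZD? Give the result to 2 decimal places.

5000 NZD × 0.60475 = 3023.75 USD
3023.75 USD × 33.863 = 102393.24625 THB
102393.24625 THB × 0.17924 = 18352.96545785 BRL
18352.96545785 BRL × 0.26428 = 4850.321711200598 NZD

4850.32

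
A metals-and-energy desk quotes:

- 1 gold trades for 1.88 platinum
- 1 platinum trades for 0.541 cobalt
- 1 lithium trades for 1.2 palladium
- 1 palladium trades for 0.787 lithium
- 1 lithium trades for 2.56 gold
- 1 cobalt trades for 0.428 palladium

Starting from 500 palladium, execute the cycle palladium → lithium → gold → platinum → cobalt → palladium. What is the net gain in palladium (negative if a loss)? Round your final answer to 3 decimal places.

-61.486

500 palladium × 0.787 = 393.5 lithium
393.5 lithium × 2.56 = 1007.36 gold
1007.36 gold × 1.88 = 1893.8368 platinum
1893.8368 platinum × 0.541 = 1024.5657088 cobalt
1024.5657088 cobalt × 0.428 = 438.5141233664 palladium
Net change: 438.5141233664 − 500 = -61.4858766336 palladium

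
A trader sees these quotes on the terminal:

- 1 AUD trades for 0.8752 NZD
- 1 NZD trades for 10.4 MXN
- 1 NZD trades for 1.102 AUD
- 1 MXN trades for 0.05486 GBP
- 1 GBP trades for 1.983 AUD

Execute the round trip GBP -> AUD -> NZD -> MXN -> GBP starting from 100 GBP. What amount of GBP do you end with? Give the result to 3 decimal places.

99.019

100 GBP × 1.983 = 198.3 AUD
198.3 AUD × 0.8752 = 173.55216 NZD
173.55216 NZD × 10.4 = 1804.942464 MXN
1804.942464 MXN × 0.05486 = 99.01914357504 GBP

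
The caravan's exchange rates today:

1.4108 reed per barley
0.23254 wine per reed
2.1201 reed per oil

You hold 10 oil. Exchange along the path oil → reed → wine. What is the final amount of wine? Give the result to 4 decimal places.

10 oil × 2.1201 = 21.201 reed
21.201 reed × 0.23254 = 4.93008054 wine

4.9301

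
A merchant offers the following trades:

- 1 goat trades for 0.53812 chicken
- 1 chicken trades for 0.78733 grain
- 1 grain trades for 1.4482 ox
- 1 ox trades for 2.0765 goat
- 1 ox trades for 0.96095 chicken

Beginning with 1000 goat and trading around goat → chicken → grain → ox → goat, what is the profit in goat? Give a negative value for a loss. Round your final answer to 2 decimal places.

1000 goat × 0.53812 = 538.12 chicken
538.12 chicken × 0.78733 = 423.6780196 grain
423.6780196 grain × 1.4482 = 613.57050798472 ox
613.57050798472 ox × 2.0765 = 1274.07915983027108 goat
Net change: 1274.07915983027108 − 1000 = 274.07915983027108 goat

274.08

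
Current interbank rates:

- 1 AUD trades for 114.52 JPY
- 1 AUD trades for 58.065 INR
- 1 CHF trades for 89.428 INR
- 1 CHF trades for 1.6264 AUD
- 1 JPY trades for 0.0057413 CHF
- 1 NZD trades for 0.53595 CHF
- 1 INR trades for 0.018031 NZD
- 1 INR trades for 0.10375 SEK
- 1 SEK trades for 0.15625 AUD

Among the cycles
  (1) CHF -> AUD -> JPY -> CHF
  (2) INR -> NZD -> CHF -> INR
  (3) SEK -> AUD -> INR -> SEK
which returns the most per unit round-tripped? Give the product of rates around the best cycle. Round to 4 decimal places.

1.0693

(1) 1.6264 × 114.52 × 0.0057413 = 1.06935
(2) 0.018031 × 0.53595 × 89.428 = 0.86421
(3) 0.15625 × 58.065 × 0.10375 = 0.94129
Highest is cycle (1) at 1.0693 (>1, arbitrage).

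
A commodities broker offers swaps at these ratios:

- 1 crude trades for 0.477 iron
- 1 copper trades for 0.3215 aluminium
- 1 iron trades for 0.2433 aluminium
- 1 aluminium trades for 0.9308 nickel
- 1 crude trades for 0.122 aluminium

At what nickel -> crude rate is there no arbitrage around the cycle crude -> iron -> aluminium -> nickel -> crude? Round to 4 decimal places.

Known legs of the cycle: 0.477 × 0.2433 × 0.9308 = 0.10802315628
For no arbitrage the full-cycle product must be 1, so the missing rate is 1 / 0.10802315628 ≈ 9.257274.

9.2573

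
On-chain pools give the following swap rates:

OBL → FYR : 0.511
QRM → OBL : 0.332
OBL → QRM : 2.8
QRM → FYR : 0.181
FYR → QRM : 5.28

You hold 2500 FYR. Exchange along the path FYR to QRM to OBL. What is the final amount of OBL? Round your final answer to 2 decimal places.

2500 FYR × 5.28 = 13200 QRM
13200 QRM × 0.332 = 4382.4 OBL

4382.40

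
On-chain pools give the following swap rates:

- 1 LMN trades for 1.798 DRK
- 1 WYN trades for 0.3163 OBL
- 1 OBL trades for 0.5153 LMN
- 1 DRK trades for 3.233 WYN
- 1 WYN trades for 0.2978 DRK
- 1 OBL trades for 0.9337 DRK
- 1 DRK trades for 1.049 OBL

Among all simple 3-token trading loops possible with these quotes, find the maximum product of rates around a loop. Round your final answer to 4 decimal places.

0.9719

OBL→LMN→DRK→OBL: 0.5153 × 1.798 × 1.049 = 0.97191
OBL→DRK→WYN→OBL: 0.9337 × 3.233 × 0.3163 = 0.95480
Maximum is OBL→LMN→DRK→OBL at 0.9719; no arbitrage — every cycle loses value.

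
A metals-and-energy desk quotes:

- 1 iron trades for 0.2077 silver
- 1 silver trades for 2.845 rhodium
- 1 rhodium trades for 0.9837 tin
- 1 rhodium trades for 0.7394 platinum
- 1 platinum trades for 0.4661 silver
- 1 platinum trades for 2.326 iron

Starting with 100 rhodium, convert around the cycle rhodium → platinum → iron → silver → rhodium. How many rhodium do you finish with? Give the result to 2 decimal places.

101.63

100 rhodium × 0.7394 = 73.94 platinum
73.94 platinum × 2.326 = 171.98444 iron
171.98444 iron × 0.2077 = 35.721168188 silver
35.721168188 silver × 2.845 = 101.62672349486 rhodium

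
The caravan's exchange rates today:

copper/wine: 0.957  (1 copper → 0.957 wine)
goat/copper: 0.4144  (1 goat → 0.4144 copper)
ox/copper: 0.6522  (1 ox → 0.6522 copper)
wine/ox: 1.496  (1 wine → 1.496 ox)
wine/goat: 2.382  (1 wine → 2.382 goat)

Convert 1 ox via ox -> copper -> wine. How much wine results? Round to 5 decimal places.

0.62416

1 ox × 0.6522 = 0.6522 copper
0.6522 copper × 0.957 = 0.6241554 wine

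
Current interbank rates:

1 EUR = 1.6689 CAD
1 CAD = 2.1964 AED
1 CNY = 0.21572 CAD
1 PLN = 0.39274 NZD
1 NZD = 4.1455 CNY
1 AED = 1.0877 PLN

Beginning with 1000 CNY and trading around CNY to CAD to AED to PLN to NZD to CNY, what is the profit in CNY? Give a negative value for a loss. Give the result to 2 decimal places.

1000 CNY × 0.21572 = 215.72 CAD
215.72 CAD × 2.1964 = 473.807408 AED
473.807408 AED × 1.0877 = 515.3603176816 PLN
515.3603176816 PLN × 0.39274 = 202.402611166271584 NZD
202.402611166271584 NZD × 4.1455 = 839.060024589778851472 CNY
Net change: 839.060024589778851472 − 1000 = -160.939975410221148528 CNY

-160.94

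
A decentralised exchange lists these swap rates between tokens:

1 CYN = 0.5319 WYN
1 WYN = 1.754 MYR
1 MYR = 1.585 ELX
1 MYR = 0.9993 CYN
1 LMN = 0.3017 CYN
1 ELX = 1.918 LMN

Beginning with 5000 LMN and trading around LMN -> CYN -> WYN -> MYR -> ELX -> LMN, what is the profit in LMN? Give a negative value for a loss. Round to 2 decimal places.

-721.59

5000 LMN × 0.3017 = 1508.5 CYN
1508.5 CYN × 0.5319 = 802.37115 WYN
802.37115 WYN × 1.754 = 1407.3589971 MYR
1407.3589971 MYR × 1.585 = 2230.6640104035 ELX
2230.6640104035 ELX × 1.918 = 4278.413571953913 LMN
Net change: 4278.413571953913 − 5000 = -721.586428046087 LMN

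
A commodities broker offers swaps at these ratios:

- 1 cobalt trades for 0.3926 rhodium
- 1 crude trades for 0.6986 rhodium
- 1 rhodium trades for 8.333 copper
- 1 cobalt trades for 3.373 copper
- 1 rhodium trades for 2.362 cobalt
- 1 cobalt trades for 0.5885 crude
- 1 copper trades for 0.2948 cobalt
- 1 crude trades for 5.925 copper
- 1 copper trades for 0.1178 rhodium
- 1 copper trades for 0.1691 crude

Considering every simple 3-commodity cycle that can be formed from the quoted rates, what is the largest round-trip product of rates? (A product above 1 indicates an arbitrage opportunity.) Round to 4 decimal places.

1.0279

copper→cobalt→crude→copper: 0.2948 × 0.5885 × 5.925 = 1.02793
copper→crude→rhodium→copper: 0.1691 × 0.6986 × 8.333 = 0.98440
crude→rhodium→cobalt→crude: 0.6986 × 2.362 × 0.5885 = 0.97108
copper→cobalt→rhodium→copper: 0.2948 × 0.3926 × 8.333 = 0.96445
copper→rhodium→cobalt→copper: 0.1178 × 2.362 × 3.373 = 0.93852
Maximum is copper→cobalt→crude→copper at 1.0279; arbitrage exists.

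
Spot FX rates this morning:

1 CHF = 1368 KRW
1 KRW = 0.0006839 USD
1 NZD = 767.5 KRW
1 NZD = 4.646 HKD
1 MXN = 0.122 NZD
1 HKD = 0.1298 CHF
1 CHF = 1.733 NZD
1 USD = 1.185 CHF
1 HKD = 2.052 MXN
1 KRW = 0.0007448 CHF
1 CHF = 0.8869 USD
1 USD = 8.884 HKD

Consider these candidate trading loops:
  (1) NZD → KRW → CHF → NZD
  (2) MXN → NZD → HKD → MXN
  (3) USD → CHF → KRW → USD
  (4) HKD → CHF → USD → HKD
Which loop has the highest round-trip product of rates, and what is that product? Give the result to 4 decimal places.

1.1631

(1) 767.5 × 0.0007448 × 1.733 = 0.99064
(2) 0.122 × 4.646 × 2.052 = 1.16310
(3) 1.185 × 1368 × 0.0006839 = 1.10866
(4) 0.1298 × 0.8869 × 8.884 = 1.02272
Highest is cycle (2) at 1.1631 (>1, arbitrage).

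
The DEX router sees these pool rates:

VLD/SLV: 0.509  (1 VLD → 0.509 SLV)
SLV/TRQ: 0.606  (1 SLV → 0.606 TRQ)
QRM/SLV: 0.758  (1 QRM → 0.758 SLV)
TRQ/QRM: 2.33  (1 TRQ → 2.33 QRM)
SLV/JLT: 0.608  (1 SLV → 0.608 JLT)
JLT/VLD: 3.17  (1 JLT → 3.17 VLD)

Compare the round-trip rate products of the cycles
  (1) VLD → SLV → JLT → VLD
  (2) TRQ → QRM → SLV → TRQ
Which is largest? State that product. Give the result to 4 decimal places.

1.0703

(1) 0.509 × 0.608 × 3.17 = 0.98103
(2) 2.33 × 0.758 × 0.606 = 1.07028
Highest is cycle (2) at 1.0703 (>1, arbitrage).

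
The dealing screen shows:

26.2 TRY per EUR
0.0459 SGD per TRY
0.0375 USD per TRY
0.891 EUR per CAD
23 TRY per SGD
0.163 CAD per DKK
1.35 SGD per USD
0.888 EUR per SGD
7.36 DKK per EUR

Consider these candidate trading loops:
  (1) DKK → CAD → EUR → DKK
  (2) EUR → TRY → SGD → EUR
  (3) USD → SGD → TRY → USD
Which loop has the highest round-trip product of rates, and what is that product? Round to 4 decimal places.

1.1644

(1) 0.163 × 0.891 × 7.36 = 1.06891
(2) 26.2 × 0.0459 × 0.888 = 1.06789
(3) 1.35 × 23 × 0.0375 = 1.16438
Highest is cycle (3) at 1.1644 (>1, arbitrage).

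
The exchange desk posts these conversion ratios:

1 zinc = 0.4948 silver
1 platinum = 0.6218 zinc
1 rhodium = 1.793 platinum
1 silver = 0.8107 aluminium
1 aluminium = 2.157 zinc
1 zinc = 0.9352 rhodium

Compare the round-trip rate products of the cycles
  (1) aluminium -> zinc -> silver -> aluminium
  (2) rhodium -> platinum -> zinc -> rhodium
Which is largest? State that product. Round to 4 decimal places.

(1) 2.157 × 0.4948 × 0.8107 = 0.86525
(2) 1.793 × 0.6218 × 0.9352 = 1.04264
Highest is cycle (2) at 1.0426 (>1, arbitrage).

1.0426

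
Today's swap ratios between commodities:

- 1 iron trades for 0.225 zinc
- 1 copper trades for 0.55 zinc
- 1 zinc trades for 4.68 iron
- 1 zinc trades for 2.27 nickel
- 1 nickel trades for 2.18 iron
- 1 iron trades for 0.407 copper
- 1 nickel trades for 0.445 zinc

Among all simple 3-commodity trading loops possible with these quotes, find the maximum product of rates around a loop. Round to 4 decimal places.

zinc→nickel→iron→zinc: 2.27 × 2.18 × 0.225 = 1.11344
copper→zinc→iron→copper: 0.55 × 4.68 × 0.407 = 1.04762
Maximum is zinc→nickel→iron→zinc at 1.1134; arbitrage exists.

1.1134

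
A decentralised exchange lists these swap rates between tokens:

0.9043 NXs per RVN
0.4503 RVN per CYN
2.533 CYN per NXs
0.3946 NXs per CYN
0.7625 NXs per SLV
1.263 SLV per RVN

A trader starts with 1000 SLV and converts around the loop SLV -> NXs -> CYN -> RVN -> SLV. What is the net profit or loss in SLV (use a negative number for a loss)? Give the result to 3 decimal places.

1000 SLV × 0.7625 = 762.5 NXs
762.5 NXs × 2.533 = 1931.4125 CYN
1931.4125 CYN × 0.4503 = 869.71504875 RVN
869.71504875 RVN × 1.263 = 1098.45010657125 SLV
Net change: 1098.45010657125 − 1000 = 98.45010657125 SLV

98.450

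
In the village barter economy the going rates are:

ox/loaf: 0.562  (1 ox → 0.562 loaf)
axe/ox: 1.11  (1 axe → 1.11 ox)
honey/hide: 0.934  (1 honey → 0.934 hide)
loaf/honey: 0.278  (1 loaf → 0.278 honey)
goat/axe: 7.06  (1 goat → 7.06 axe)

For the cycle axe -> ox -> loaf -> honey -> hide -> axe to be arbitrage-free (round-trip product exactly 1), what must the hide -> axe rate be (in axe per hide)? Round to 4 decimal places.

6.1737

Known legs of the cycle: 1.11 × 0.562 × 0.278 × 0.934 = 0.16197611064
For no arbitrage the full-cycle product must be 1, so the missing rate is 1 / 0.16197611064 ≈ 6.173750.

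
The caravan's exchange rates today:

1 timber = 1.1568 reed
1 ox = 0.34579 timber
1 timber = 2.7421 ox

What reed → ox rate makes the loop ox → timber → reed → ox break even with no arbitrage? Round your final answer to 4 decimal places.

Known legs of the cycle: 0.34579 × 1.1568 = 0.400009872
For no arbitrage the full-cycle product must be 1, so the missing rate is 1 / 0.400009872 ≈ 2.499938.

2.4999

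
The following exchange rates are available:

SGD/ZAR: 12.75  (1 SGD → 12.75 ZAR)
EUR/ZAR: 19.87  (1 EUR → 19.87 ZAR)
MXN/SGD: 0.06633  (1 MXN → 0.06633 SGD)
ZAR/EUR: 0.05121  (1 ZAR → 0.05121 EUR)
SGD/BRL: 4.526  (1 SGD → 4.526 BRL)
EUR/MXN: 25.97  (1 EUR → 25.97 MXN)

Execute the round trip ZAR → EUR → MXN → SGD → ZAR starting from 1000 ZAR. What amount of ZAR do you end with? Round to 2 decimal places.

1124.73

1000 ZAR × 0.05121 = 51.21 EUR
51.21 EUR × 25.97 = 1329.9237 MXN
1329.9237 MXN × 0.06633 = 88.213839021 SGD
88.213839021 SGD × 12.75 = 1124.72644751775 ZAR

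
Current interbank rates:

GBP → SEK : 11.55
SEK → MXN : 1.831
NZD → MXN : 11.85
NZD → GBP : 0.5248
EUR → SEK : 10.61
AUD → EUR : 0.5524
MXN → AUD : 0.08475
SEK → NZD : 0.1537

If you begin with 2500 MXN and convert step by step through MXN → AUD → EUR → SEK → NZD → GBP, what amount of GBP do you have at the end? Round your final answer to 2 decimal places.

100.17

2500 MXN × 0.08475 = 211.875 AUD
211.875 AUD × 0.5524 = 117.03975 EUR
117.03975 EUR × 10.61 = 1241.7917475 SEK
1241.7917475 SEK × 0.1537 = 190.86339159075 NZD
190.86339159075 NZD × 0.5248 = 100.1651079068256 GBP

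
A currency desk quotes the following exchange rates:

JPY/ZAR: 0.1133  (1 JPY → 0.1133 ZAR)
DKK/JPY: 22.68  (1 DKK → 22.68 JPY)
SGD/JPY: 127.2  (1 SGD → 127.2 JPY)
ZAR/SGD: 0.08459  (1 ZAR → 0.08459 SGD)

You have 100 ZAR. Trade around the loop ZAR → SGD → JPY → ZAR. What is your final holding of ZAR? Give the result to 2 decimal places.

121.91

100 ZAR × 0.08459 = 8.459 SGD
8.459 SGD × 127.2 = 1075.9848 JPY
1075.9848 JPY × 0.1133 = 121.90907784 ZAR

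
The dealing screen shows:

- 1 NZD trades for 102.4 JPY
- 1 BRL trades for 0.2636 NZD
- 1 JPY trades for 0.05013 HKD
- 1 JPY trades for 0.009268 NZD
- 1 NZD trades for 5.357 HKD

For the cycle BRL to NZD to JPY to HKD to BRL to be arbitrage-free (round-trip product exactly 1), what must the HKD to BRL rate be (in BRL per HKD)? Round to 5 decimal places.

0.73902

Known legs of the cycle: 0.2636 × 102.4 × 0.05013 = 1.3531410432
For no arbitrage the full-cycle product must be 1, so the missing rate is 1 / 1.3531410432 ≈ 0.7390213.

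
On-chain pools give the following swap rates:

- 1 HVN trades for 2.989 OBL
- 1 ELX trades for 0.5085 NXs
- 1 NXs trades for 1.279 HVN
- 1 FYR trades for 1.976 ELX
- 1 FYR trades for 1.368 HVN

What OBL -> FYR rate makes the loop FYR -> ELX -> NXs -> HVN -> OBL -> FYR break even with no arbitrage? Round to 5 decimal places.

Known legs of the cycle: 1.976 × 0.5085 × 1.279 × 2.989 = 3.841265777076
For no arbitrage the full-cycle product must be 1, so the missing rate is 1 / 3.841265777076 ≈ 0.2603309.

0.26033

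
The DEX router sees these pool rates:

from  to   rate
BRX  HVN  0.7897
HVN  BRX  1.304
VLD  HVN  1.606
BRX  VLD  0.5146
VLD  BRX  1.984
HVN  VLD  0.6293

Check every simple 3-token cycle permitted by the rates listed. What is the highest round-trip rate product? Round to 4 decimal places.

1.0777

HVN→BRX→VLD→HVN: 1.304 × 0.5146 × 1.606 = 1.07769
HVN→VLD→BRX→HVN: 0.6293 × 1.984 × 0.7897 = 0.98597
Maximum is HVN→BRX→VLD→HVN at 1.0777; arbitrage exists.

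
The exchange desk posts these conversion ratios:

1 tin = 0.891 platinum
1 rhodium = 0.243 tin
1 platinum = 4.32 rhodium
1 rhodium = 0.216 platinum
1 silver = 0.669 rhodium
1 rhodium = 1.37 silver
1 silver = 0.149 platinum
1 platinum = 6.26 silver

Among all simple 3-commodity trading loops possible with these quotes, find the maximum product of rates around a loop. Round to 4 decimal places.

tin→platinum→rhodium→tin: 0.891 × 4.32 × 0.243 = 0.93534
platinum→silver→rhodium→platinum: 6.26 × 0.669 × 0.216 = 0.90460
platinum→rhodium→silver→platinum: 4.32 × 1.37 × 0.149 = 0.88184
Maximum is tin→platinum→rhodium→tin at 0.9353; no arbitrage — every cycle loses value.

0.9353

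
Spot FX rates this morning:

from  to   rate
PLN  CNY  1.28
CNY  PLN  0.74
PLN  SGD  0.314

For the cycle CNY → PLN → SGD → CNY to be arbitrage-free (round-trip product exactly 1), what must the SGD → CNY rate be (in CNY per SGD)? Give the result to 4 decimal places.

4.3037

Known legs of the cycle: 0.74 × 0.314 = 0.23236
For no arbitrage the full-cycle product must be 1, so the missing rate is 1 / 0.23236 ≈ 4.303667.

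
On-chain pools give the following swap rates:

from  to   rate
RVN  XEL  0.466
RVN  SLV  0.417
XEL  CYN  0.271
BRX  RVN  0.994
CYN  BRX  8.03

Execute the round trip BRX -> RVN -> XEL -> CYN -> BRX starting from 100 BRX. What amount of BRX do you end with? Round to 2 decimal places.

100.80

100 BRX × 0.994 = 99.4 RVN
99.4 RVN × 0.466 = 46.3204 XEL
46.3204 XEL × 0.271 = 12.5528284 CYN
12.5528284 CYN × 8.03 = 100.799212052 BRX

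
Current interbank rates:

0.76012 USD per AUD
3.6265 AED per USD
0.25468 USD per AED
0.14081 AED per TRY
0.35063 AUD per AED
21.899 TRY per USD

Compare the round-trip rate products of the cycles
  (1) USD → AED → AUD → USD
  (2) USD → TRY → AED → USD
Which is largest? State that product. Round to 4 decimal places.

(1) 3.6265 × 0.35063 × 0.76012 = 0.96654
(2) 21.899 × 0.14081 × 0.25468 = 0.78533
Highest is cycle (1) at 0.9665 (≤1, no arbitrage).

0.9665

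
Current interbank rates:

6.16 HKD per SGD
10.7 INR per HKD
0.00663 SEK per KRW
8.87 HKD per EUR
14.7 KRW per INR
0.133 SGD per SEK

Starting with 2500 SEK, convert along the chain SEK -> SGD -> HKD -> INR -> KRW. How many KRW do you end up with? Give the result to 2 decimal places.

322161.38

2500 SEK × 0.133 = 332.5 SGD
332.5 SGD × 6.16 = 2048.2 HKD
2048.2 HKD × 10.7 = 21915.74 INR
21915.74 INR × 14.7 = 322161.378 KRW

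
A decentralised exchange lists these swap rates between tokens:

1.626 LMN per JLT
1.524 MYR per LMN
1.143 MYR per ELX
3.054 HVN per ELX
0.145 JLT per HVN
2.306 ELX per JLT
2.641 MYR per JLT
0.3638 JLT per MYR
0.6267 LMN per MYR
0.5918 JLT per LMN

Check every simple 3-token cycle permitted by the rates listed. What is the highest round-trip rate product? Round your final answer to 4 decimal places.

1.0212

JLT→ELX→HVN→JLT: 2.306 × 3.054 × 0.145 = 1.02117
JLT→MYR→LMN→JLT: 2.641 × 0.6267 × 0.5918 = 0.97950
JLT→ELX→MYR→JLT: 2.306 × 1.143 × 0.3638 = 0.95889
JLT→LMN→MYR→JLT: 1.626 × 1.524 × 0.3638 = 0.90151
Maximum is JLT→ELX→HVN→JLT at 1.0212; arbitrage exists.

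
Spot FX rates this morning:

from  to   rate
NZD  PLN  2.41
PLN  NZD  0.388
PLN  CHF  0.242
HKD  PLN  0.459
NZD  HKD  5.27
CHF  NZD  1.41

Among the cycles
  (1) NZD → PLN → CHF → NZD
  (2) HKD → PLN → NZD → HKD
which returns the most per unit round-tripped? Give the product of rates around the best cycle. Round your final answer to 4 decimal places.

0.9385

(1) 2.41 × 0.242 × 1.41 = 0.82234
(2) 0.459 × 0.388 × 5.27 = 0.93854
Highest is cycle (2) at 0.9385 (≤1, no arbitrage).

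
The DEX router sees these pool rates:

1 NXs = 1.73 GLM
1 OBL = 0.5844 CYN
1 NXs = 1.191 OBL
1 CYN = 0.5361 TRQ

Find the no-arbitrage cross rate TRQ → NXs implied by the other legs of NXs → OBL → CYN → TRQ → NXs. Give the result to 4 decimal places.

Known legs of the cycle: 1.191 × 0.5844 × 0.5361 = 0.37313653644
For no arbitrage the full-cycle product must be 1, so the missing rate is 1 / 0.37313653644 ≈ 2.679984.

2.6800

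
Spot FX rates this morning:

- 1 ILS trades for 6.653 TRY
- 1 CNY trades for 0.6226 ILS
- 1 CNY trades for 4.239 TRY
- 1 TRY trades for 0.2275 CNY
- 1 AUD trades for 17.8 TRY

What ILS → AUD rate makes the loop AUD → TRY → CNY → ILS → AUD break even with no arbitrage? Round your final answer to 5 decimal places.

0.39663

Known legs of the cycle: 17.8 × 0.2275 × 0.6226 = 2.5212187
For no arbitrage the full-cycle product must be 1, so the missing rate is 1 / 2.5212187 ≈ 0.3966336.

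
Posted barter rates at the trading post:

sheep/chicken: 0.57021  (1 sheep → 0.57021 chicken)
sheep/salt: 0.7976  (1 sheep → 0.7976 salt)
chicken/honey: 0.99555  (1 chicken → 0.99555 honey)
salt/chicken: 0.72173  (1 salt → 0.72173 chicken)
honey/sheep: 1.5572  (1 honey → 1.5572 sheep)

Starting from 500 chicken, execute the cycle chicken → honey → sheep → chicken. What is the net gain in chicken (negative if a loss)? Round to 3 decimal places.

500 chicken × 0.99555 = 497.775 honey
497.775 honey × 1.5572 = 775.13523 sheep
775.13523 sheep × 0.57021 = 441.9898594983 chicken
Net change: 441.9898594983 − 500 = -58.0101405017 chicken

-58.010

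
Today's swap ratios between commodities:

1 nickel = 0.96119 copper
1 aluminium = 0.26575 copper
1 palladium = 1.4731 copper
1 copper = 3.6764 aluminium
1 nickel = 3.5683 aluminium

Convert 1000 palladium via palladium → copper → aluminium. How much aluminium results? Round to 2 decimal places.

5415.70

1000 palladium × 1.4731 = 1473.1 copper
1473.1 copper × 3.6764 = 5415.70484 aluminium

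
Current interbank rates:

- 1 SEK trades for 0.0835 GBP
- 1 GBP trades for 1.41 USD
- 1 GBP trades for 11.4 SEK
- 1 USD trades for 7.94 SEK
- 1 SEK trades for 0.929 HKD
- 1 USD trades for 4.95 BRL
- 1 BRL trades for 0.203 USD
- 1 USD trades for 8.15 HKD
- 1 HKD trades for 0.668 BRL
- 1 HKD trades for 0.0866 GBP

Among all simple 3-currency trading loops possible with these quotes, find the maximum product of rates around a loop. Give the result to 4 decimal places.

USD→HKD→BRL→USD: 8.15 × 0.668 × 0.203 = 1.10517
USD→HKD→GBP→USD: 8.15 × 0.0866 × 1.41 = 0.99516
USD→SEK→GBP→USD: 7.94 × 0.0835 × 1.41 = 0.93482
HKD→GBP→SEK→HKD: 0.0866 × 11.4 × 0.929 = 0.91715
Maximum is USD→HKD→BRL→USD at 1.1052; arbitrage exists.

1.1052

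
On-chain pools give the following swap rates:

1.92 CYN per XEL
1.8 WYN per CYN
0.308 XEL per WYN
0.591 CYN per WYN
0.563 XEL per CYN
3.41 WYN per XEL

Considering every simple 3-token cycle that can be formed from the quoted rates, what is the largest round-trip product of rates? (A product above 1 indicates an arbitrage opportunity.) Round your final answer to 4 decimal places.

1.1346

WYN→CYN→XEL→WYN: 0.591 × 0.563 × 3.41 = 1.13462
WYN→XEL→CYN→WYN: 0.308 × 1.92 × 1.8 = 1.06445
Maximum is WYN→CYN→XEL→WYN at 1.1346; arbitrage exists.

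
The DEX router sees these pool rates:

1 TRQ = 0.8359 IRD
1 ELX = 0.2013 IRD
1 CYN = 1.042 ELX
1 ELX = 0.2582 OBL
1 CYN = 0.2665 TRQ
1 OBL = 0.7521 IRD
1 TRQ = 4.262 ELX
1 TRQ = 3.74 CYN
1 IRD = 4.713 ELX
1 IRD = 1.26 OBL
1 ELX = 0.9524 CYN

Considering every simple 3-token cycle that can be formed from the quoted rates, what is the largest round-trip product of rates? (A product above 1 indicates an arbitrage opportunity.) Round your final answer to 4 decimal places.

ELX→CYN→TRQ→ELX: 0.9524 × 0.2665 × 4.262 = 1.08176
ELX→OBL→IRD→ELX: 0.2582 × 0.7521 × 4.713 = 0.91523
Maximum is ELX→CYN→TRQ→ELX at 1.0818; arbitrage exists.

1.0818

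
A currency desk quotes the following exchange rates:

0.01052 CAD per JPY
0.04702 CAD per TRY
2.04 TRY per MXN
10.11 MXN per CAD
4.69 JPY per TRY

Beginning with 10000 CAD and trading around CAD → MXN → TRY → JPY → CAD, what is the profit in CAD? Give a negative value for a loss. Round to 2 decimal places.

10000 CAD × 10.11 = 101100 MXN
101100 MXN × 2.04 = 206244 TRY
206244 TRY × 4.69 = 967284.36 JPY
967284.36 JPY × 0.01052 = 10175.8314672 CAD
Net change: 10175.8314672 − 10000 = 175.8314672 CAD

175.83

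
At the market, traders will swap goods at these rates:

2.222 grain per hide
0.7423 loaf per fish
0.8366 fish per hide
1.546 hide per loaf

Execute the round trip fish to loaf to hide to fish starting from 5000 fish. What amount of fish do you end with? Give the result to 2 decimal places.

4800.39

5000 fish × 0.7423 = 3711.5 loaf
3711.5 loaf × 1.546 = 5737.979 hide
5737.979 hide × 0.8366 = 4800.3932314 fish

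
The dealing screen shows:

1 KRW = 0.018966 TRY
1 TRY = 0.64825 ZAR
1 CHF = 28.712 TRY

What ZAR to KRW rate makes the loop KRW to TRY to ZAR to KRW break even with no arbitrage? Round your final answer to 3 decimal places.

Known legs of the cycle: 0.018966 × 0.64825 = 0.0122947095
For no arbitrage the full-cycle product must be 1, so the missing rate is 1 / 0.0122947095 ≈ 81.33580.

81.336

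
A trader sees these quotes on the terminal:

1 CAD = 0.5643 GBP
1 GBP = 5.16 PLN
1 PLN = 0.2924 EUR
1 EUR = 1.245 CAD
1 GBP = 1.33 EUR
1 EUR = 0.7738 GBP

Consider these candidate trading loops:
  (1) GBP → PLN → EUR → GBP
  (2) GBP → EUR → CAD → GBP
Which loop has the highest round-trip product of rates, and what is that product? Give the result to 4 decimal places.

(1) 5.16 × 0.2924 × 0.7738 = 1.16750
(2) 1.33 × 1.245 × 0.5643 = 0.93440
Highest is cycle (1) at 1.1675 (>1, arbitrage).

1.1675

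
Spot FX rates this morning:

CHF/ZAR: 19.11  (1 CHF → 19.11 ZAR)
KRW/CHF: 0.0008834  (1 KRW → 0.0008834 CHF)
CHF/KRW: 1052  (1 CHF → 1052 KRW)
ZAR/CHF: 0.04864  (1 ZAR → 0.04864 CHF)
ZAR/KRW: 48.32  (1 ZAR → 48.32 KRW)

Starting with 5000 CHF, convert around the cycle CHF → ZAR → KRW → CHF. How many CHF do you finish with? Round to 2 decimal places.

5000 CHF × 19.11 = 95550 ZAR
95550 ZAR × 48.32 = 4616976 KRW
4616976 KRW × 0.0008834 = 4078.6365984 CHF

4078.64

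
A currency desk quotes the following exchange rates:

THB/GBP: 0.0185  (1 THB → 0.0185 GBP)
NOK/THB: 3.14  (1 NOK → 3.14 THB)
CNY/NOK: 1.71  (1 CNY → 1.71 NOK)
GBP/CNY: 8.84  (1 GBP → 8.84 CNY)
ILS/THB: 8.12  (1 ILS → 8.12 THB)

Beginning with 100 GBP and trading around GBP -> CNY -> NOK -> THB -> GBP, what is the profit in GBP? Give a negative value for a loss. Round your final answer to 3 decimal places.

-12.189

100 GBP × 8.84 = 884 CNY
884 CNY × 1.71 = 1511.64 NOK
1511.64 NOK × 3.14 = 4746.5496 THB
4746.5496 THB × 0.0185 = 87.8111676 GBP
Net change: 87.8111676 − 100 = -12.1888324 GBP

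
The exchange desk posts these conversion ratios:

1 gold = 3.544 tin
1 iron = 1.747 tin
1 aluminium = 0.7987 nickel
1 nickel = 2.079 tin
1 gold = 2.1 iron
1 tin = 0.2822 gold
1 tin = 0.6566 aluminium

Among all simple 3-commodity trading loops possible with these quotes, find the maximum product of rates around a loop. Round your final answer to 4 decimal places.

tin→aluminium→nickel→tin: 0.6566 × 0.7987 × 2.079 = 1.09028
tin→gold→iron→tin: 0.2822 × 2.1 × 1.747 = 1.03531
Maximum is tin→aluminium→nickel→tin at 1.0903; arbitrage exists.

1.0903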